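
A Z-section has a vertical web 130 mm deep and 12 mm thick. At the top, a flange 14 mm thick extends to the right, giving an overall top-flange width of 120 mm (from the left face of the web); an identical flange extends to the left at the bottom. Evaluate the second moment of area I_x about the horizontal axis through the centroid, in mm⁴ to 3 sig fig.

Treat the section as a set of non-overlapping primitives; coordinates are from the bounding-box lower-left.
Web: 12 × 130, A = 1 560 mm², y = 65 mm, Ī = 2 197 000 mm⁴.
Top flange (beyond web): 108 × 14, A = 1 512 mm², y = 123 mm, Ī = 24 696 mm⁴.
Bottom flange (beyond web): 108 × 14, A = 1 512 mm², y = 7 mm, Ī = 24 696 mm⁴.
Centroid: ȳ = ΣA·y / ΣA = 65 mm.
Transfer each piece to the horizontal axis through the centroid using Ī + A·d² with d = y − 65:
  web: d = 0 mm → contributes +2 197 000 mm⁴
  top flange (beyond web): d = 58 mm → contributes +5 111 064 mm⁴
  bottom flange (beyond web): d = -58 mm → contributes +5 111 064 mm⁴
Total I = 12 419 128 mm⁴.

I_x ≈ 1.24 × 10⁷ mm⁴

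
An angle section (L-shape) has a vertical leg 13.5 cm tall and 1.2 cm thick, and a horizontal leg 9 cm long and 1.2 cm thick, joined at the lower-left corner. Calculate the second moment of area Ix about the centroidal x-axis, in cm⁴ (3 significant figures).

Decompose the section into non-overlapping parts with the origin at the bottom-left of its bounding rectangle.
Vertical leg: 1.2 × 13.5, A = 16.2 cm², y = 6.75 cm, Ī = 246.04 cm⁴.
Horizontal leg (remainder): 7.8 × 1.2, A = 9.36 cm², y = 0.6 cm, Ī = 1.1232 cm⁴.
Centroid: ȳ = ΣA·y / ΣA = 4.4979 cm.
Transfer each piece to the centroidal x-axis using Ī + A·d² with d = y − 4.4979:
  vertical leg: d = 2.2521 cm → contributes +328.2 cm⁴
  horizontal leg (remainder): d = -3.8979 cm → contributes +143.33 cm⁴
Total I = 471.54 cm⁴.

Ix ≈ 472 cm⁴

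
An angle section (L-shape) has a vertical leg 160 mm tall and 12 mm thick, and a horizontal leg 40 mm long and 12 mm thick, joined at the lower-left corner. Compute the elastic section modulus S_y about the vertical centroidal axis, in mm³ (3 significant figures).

S_y ≈ 5140 mm³

Treat the section as a set of non-overlapping primitives; coordinates are from the bounding-box lower-left.
Vertical leg: 12 × 160, A = 1 920 mm², x = 6 mm, Ī = 23 040 mm⁴.
Horizontal leg (remainder): 28 × 12, A = 336 mm², x = 26 mm, Ī = 21 952 mm⁴.
Centroid: x̄ = ΣA·x / ΣA = 8.9787 mm.
Transfer each piece to the vertical centroidal axis using Ī + A·d² with d = x − 8.9787:
  vertical leg: d = -2.9787 mm → contributes +40 076 mm⁴
  horizontal leg (remainder): d = 17.021 mm → contributes +119 299 mm⁴
Total I = 159 375 mm⁴.
Extreme fibre distance c = 31.021 mm; S = I/c = 5137.6 mm³.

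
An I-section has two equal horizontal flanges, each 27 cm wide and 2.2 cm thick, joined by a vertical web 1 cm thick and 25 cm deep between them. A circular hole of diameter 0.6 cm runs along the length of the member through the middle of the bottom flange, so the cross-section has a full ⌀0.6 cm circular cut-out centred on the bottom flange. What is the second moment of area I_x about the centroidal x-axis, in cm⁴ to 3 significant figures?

I_x ≈ 2.33 × 10⁴ cm⁴

Decompose the section into non-overlapping parts with the origin at the bottom-left of its bounding rectangle.
Bottom flange: 27 × 2.2, A = 59.4 cm², y = 1.1 cm, Ī = 23.958 cm⁴.
Web: 1 × 25, A = 25 cm², y = 14.7 cm, Ī = 1302.1 cm⁴.
Top flange: 27 × 2.2, A = 59.4 cm², y = 28.3 cm, Ī = 23.958 cm⁴.
Hole (subtracted): ⌀0.6, A = 0.28274 cm², y = 1.1 cm, Ī = 0.0063617 cm⁴.
Centroid: ȳ = ΣA·y / ΣA = 14.727 cm.
Transfer each piece to the centroidal x-axis using Ī + A·d² with d = y − 14.727:
  bottom flange: d = -13.627 cm → contributes +11 054 cm⁴
  web: d = -0.026793 cm → contributes +1302.1 cm⁴
  top flange: d = 13.573 cm → contributes +10 967 cm⁴
  hole: d = -13.627 cm → contributes −52.509 cm⁴
Total I = 23 271 cm⁴.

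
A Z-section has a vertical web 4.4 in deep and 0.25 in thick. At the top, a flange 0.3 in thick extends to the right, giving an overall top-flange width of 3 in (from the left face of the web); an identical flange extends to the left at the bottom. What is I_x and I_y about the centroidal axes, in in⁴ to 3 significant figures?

I_x ≈ 8.72 in⁴, I_y ≈ 4.76 in⁴

Split into non-overlapping primitives; take the origin at the lower-left of the bounding box.
Web: 0.25 × 4.4, A = 1.1 in², y = 2.2 in, Ī = 1.7747 in⁴.
Top flange (beyond web): 2.75 × 0.3, A = 0.825 in², y = 4.25 in, Ī = 0.0061875 in⁴.
Bottom flange (beyond web): 2.75 × 0.3, A = 0.825 in², y = 0.15 in, Ī = 0.0061875 in⁴.
Centroid: ȳ = ΣA·y / ΣA = 2.2 in.
Transfer each piece to the centroidal x-axis using Ī + A·d² with d = y − 2.2:
  web: d = 0 in → contributes +1.7747 in⁴
  top flange (beyond web): d = 2.05 in → contributes +3.4733 in⁴
  bottom flange (beyond web): d = -2.05 in → contributes +3.4733 in⁴
Total I = 8.7212 in⁴.
For the y-axis: x̄ = 2.875 in.
Repeating about the centroidal y-axis gives I_y = 4.7581 in⁴.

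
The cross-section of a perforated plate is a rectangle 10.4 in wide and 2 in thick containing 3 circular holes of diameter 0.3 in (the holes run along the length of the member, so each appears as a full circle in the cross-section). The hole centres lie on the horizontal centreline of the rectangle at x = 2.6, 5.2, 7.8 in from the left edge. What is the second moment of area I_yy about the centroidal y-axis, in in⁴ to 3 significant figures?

Break the section into simple shapes (no overlaps), measuring from the bottom-left corner of the bounding box.
Plate: 10.4 × 2, A = 20.8 in², x = 5.2 in, Ī = 187.48 in⁴.
Hole 1 (subtracted): ⌀0.3, A = 0.070686 in², x = 2.6 in, Ī = 0.00039761 in⁴.
Hole 2 (subtracted): ⌀0.3, A = 0.070686 in², x = 5.2 in, Ī = 0.00039761 in⁴.
Hole 3 (subtracted): ⌀0.3, A = 0.070686 in², x = 7.8 in, Ī = 0.00039761 in⁴.
By symmetry the centroid is at mid-width, x̄ = 5.2 in.
Transfer each piece to the centroidal y-axis using Ī + A·d² with d = x − 5.2:
  plate: d = 0 in → contributes +187.48 in⁴
  hole 1: d = -2.6 in → contributes −0.47823 in⁴
  hole 2: d = 0 in → contributes −0.00039761 in⁴
  hole 3: d = 2.6 in → contributes −0.47823 in⁴
Total I = 186.52 in⁴.

I_yy ≈ 187 in⁴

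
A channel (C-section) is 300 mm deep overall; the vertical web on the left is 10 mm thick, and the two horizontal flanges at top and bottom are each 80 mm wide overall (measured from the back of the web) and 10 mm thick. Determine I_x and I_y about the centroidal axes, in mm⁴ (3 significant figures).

I_x ≈ 5.19 × 10⁷ mm⁴, I_y ≈ 2.12 × 10⁶ mm⁴

Break the section into simple shapes (no overlaps), measuring from the bottom-left corner of the bounding box.
Web: 10 × 300, A = 3 000 mm², y = 150 mm, Ī = 22 500 000 mm⁴.
Top flange (beyond web): 70 × 10, A = 700 mm², y = 295 mm, Ī = 5833.3 mm⁴.
Bottom flange (beyond web): 70 × 10, A = 700 mm², y = 5 mm, Ī = 5833.3 mm⁴.
By symmetry the centroid is at mid-height, ȳ = 150 mm.
Transfer each piece to the centroidal x-axis using Ī + A·d² with d = y − 150:
  web: d = 0 mm → contributes +22 500 000 mm⁴
  top flange (beyond web): d = 145 mm → contributes +14 723 333 mm⁴
  bottom flange (beyond web): d = -145 mm → contributes +14 723 333 mm⁴
Total I = 51 946 667 mm⁴.
For the y-axis: x̄ = 17.727 mm.
Repeating about the centroidal y-axis gives I_y = 2 123 939 mm⁴.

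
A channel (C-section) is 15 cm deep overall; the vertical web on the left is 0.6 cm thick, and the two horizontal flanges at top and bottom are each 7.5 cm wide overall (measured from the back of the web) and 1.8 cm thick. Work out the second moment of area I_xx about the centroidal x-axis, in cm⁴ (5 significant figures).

Split into non-overlapping primitives; take the origin at the lower-left of the bounding box.
Web: 0.6 × 15, A = 9 cm², y = 7.5 cm, Ī = 168.75 cm⁴.
Top flange (beyond web): 6.9 × 1.8, A = 12.42 cm², y = 14.1 cm, Ī = 3.3534 cm⁴.
Bottom flange (beyond web): 6.9 × 1.8, A = 12.42 cm², y = 0.9 cm, Ī = 3.3534 cm⁴.
By symmetry the centroid is at mid-height, ȳ = 7.5 cm.
Transfer each piece to the centroidal x-axis using Ī + A·d² with d = y − 7.5:
  web: d = 0 cm → contributes +168.75 cm⁴
  top flange (beyond web): d = 6.6 cm → contributes +544.3686 cm⁴
  bottom flange (beyond web): d = -6.6 cm → contributes +544.3686 cm⁴
Total I = 1257.487 cm⁴.

I_xx ≈ 1257.5 cm⁴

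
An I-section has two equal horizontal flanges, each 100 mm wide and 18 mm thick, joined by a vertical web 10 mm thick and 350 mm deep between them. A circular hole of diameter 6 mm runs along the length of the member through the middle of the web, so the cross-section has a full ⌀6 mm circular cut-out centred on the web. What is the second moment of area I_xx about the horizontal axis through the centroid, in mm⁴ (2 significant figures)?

Split into non-overlapping primitives; take the origin at the lower-left of the bounding box.
Bottom flange: 100 × 18, A = 1 800 mm², y = 9 mm, Ī = 48 600 mm⁴.
Web: 10 × 350, A = 3 500 mm², y = 193 mm, Ī = 35 729 167 mm⁴.
Top flange: 100 × 18, A = 1 800 mm², y = 377 mm, Ī = 48 600 mm⁴.
Hole (subtracted): ⌀6, A = 28.27 mm², y = 193 mm, Ī = 63.62 mm⁴.
By symmetry the centroid is at mid-height, ȳ = 193 mm.
Transfer each piece to the horizontal axis through the centroid using Ī + A·d² with d = y − 193:
  bottom flange: d = -184 mm → contributes +60 989 400 mm⁴
  web: d = 0 mm → contributes +35 729 167 mm⁴
  top flange: d = 184 mm → contributes +60 989 400 mm⁴
  hole: d = 0 mm → contributes −63.62 mm⁴
Total I = 157 707 903 mm⁴.

I_xx ≈ 1.6 × 10⁸ mm⁴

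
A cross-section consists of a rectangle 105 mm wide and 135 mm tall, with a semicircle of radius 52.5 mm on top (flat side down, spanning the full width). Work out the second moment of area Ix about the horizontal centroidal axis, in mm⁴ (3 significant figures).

Decompose the section into non-overlapping parts with the origin at the bottom-left of its bounding rectangle.
Rectangular body: 105 × 135, A = 14 175 mm², y = 67.5 mm, Ī = 21 528 281 mm⁴.
Semicircular cap: semicircle r = 52.5, A = 4329.5 mm², y = 157.28 mm, Ī = 833 814 mm⁴.
Centroid: ȳ = ΣA·y / ΣA = 88.506 mm.
Transfer each piece to the horizontal centroidal axis using Ī + A·d² with d = y − 88.506:
  rectangular body: d = -21.006 mm → contributes +27 783 184 mm⁴
  semicircular cap: d = 68.775 mm → contributes +21 312 644 mm⁴
Total I = 49 095 828 mm⁴.

Ix ≈ 4.91 × 10⁷ mm⁴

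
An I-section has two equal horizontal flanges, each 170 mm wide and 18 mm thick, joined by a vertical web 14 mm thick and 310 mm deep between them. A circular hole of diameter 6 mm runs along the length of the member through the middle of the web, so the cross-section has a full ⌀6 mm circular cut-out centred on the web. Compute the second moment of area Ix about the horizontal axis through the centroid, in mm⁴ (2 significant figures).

Ix ≈ 2.0 × 10⁸ mm⁴

Split into non-overlapping primitives; take the origin at the lower-left of the bounding box.
Bottom flange: 170 × 18, A = 3 060 mm², y = 9 mm, Ī = 82 620 mm⁴.
Web: 14 × 310, A = 4 340 mm², y = 173 mm, Ī = 34 756 167 mm⁴.
Top flange: 170 × 18, A = 3 060 mm², y = 337 mm, Ī = 82 620 mm⁴.
Hole (subtracted): ⌀6, A = 28.27 mm², y = 173 mm, Ī = 63.62 mm⁴.
By symmetry the centroid is at mid-height, ȳ = 173 mm.
Transfer each piece to the horizontal axis through the centroid using Ī + A·d² with d = y − 173:
  bottom flange: d = -164 mm → contributes +82 384 380 mm⁴
  web: d = 0 mm → contributes +34 756 167 mm⁴
  top flange: d = 164 mm → contributes +82 384 380 mm⁴
  hole: d = 0 mm → contributes −63.62 mm⁴
Total I = 199 524 863 mm⁴.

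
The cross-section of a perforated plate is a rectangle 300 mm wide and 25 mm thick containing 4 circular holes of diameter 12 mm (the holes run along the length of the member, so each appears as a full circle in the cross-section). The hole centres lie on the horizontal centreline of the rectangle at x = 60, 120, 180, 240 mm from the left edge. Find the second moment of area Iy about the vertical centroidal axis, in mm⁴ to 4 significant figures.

Decompose the section into non-overlapping parts with the origin at the bottom-left of its bounding rectangle.
Plate: 300 × 25, A = 7 500 mm², x = 150 mm, Ī = 56 250 000 mm⁴.
Hole 1 (subtracted): ⌀12, A = 113.097 mm², x = 60 mm, Ī = 1017.88 mm⁴.
Hole 2 (subtracted): ⌀12, A = 113.097 mm², x = 120 mm, Ī = 1017.88 mm⁴.
Hole 3 (subtracted): ⌀12, A = 113.097 mm², x = 180 mm, Ī = 1017.88 mm⁴.
Hole 4 (subtracted): ⌀12, A = 113.097 mm², x = 240 mm, Ī = 1017.88 mm⁴.
By symmetry the centroid is at mid-width, x̄ = 150 mm.
Transfer each piece to the vertical centroidal axis using Ī + A·d² with d = x − 150:
  plate: d = 0 mm → contributes +56 250 000 mm⁴
  hole 1: d = -90 mm → contributes −917 106 mm⁴
  hole 2: d = -30 mm → contributes −102 805 mm⁴
  hole 3: d = 30 mm → contributes −102 805 mm⁴
  hole 4: d = 90 mm → contributes −917 106 mm⁴
Total I = 54 210 176 mm⁴.

Iy ≈ 5.421 × 10⁷ mm⁴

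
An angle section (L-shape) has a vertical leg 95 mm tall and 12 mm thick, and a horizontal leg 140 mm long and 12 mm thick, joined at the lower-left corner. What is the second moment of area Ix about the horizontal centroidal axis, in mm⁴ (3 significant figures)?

Split into non-overlapping primitives; take the origin at the lower-left of the bounding box.
Vertical leg: 12 × 95, A = 1 140 mm², y = 47.5 mm, Ī = 857 375 mm⁴.
Horizontal leg (remainder): 128 × 12, A = 1 536 mm², y = 6 mm, Ī = 18 432 mm⁴.
Centroid: ȳ = ΣA·y / ΣA = 23.679 mm.
Transfer each piece to the horizontal centroidal axis using Ī + A·d² with d = y − 23.679:
  vertical leg: d = 23.821 mm → contributes +1 504 236 mm⁴
  horizontal leg (remainder): d = -17.679 mm → contributes +498 524 mm⁴
Total I = 2 002 761 mm⁴.

Ix ≈ 2.00 × 10⁶ mm⁴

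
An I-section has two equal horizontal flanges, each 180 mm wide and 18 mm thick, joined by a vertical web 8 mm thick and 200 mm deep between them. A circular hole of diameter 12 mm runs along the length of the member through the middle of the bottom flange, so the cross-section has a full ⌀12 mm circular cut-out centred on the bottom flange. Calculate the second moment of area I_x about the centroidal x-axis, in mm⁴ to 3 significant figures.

Split into non-overlapping primitives; take the origin at the lower-left of the bounding box.
Bottom flange: 180 × 18, A = 3 240 mm², y = 9 mm, Ī = 87 480 mm⁴.
Web: 8 × 200, A = 1 600 mm², y = 118 mm, Ī = 5 333 333 mm⁴.
Top flange: 180 × 18, A = 3 240 mm², y = 227 mm, Ī = 87 480 mm⁴.
Hole (subtracted): ⌀12, A = 113.1 mm², y = 9 mm, Ī = 1017.9 mm⁴.
Centroid: ȳ = ΣA·y / ΣA = 119.55 mm.
Transfer each piece to the centroidal x-axis using Ī + A·d² with d = y − 119.55:
  bottom flange: d = -110.55 mm → contributes +39 682 604 mm⁴
  web: d = -1.5474 mm → contributes +5 337 164 mm⁴
  top flange: d = 107.45 mm → contributes +37 496 751 mm⁴
  hole: d = -110.55 mm → contributes −1 383 148 mm⁴
Total I = 81 133 371 mm⁴.

I_x ≈ 8.11 × 10⁷ mm⁴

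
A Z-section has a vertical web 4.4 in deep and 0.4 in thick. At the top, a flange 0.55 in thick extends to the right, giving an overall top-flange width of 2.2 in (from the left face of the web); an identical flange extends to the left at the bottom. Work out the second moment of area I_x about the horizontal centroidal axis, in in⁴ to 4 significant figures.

I_x ≈ 10.23 in⁴

Decompose the section into non-overlapping parts with the origin at the bottom-left of its bounding rectangle.
Web: 0.4 × 4.4, A = 1.76 in², y = 2.2 in, Ī = 2.83947 in⁴.
Top flange (beyond web): 1.8 × 0.55, A = 0.99 in², y = 4.125 in, Ī = 0.0249563 in⁴.
Bottom flange (beyond web): 1.8 × 0.55, A = 0.99 in², y = 0.275 in, Ī = 0.0249563 in⁴.
Centroid: ȳ = ΣA·y / ΣA = 2.2 in.
Transfer each piece to the horizontal centroidal axis using Ī + A·d² with d = y − 2.2:
  web: d = 0 in → contributes +2.83947 in⁴
  top flange (beyond web): d = 1.925 in → contributes +3.69353 in⁴
  bottom flange (beyond web): d = -1.925 in → contributes +3.69353 in⁴
Total I = 10.2265 in⁴.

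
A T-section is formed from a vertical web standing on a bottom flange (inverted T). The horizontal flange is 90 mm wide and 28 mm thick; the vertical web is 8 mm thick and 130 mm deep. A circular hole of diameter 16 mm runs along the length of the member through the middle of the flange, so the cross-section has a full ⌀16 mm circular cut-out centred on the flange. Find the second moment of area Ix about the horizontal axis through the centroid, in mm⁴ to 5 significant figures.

Ix ≈ 6.1071 × 10⁶ mm⁴

Break the section into simple shapes (no overlaps), measuring from the bottom-left corner of the bounding box.
Flange: 90 × 28, A = 2 520 mm², y = 14 mm, Ī = 164 640 mm⁴.
Web: 8 × 130, A = 1 040 mm², y = 93 mm, Ī = 1 464 667 mm⁴.
Hole (subtracted): ⌀16, A = 201.0619 mm², y = 14 mm, Ī = 3216.991 mm⁴.
Centroid: ȳ = ΣA·y / ΣA = 38.46011 mm.
Transfer each piece to the horizontal axis through the centroid using Ī + A·d² with d = y − 38.46011:
  flange: d = -24.46011 mm → contributes +1 672 349 mm⁴
  web: d = 54.53989 mm → contributes +4 558 250 mm⁴
  hole: d = -24.46011 mm → contributes −123511.8 mm⁴
Total I = 6 107 087 mm⁴.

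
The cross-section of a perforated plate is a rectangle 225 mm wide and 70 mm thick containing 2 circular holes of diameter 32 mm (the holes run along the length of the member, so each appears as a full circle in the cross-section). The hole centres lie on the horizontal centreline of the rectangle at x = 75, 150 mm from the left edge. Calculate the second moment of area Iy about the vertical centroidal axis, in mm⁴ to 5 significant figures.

Treat the section as a set of non-overlapping primitives; coordinates are from the bounding-box lower-left.
Plate: 225 × 70, A = 15 750 mm², x = 112.5 mm, Ī = 66 445 313 mm⁴.
Hole 1 (subtracted): ⌀32, A = 804.2477 mm², x = 75 mm, Ī = 51471.85 mm⁴.
Hole 2 (subtracted): ⌀32, A = 804.2477 mm², x = 150 mm, Ī = 51471.85 mm⁴.
By symmetry the centroid is at mid-width, x̄ = 112.5 mm.
Transfer each piece to the vertical centroidal axis using Ī + A·d² with d = x − 112.5:
  plate: d = 0 mm → contributes +66 445 313 mm⁴
  hole 1: d = -37.5 mm → contributes −1 182 445 mm⁴
  hole 2: d = 37.5 mm → contributes −1 182 445 mm⁴
Total I = 64 080 422 mm⁴.

Iy ≈ 6.4080 × 10⁷ mm⁴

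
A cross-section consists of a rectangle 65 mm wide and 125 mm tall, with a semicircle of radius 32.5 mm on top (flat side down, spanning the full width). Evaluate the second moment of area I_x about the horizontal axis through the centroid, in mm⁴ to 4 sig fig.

Split into non-overlapping primitives; take the origin at the lower-left of the bounding box.
Rectangular body: 65 × 125, A = 8 125 mm², y = 62.5 mm, Ī = 10 579 427 mm⁴.
Semicircular cap: semicircle r = 32.5, A = 1659.15 mm², y = 138.793 mm, Ī = 122 452 mm⁴.
Centroid: ȳ = ΣA·y / ΣA = 75.4375 mm.
Transfer each piece to the horizontal axis through the centroid using Ī + A·d² with d = y − 75.4375:
  rectangular body: d = -12.9375 mm → contributes +11 939 381 mm⁴
  semicircular cap: d = 63.3559 mm → contributes +6 782 250 mm⁴
Total I = 18 721 632 mm⁴.

I_x ≈ 1.872 × 10⁷ mm⁴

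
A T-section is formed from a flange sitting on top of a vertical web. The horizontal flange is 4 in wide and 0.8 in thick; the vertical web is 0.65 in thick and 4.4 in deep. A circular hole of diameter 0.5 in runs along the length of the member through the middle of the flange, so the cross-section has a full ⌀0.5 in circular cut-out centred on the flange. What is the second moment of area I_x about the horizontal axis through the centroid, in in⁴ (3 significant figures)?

I_x ≈ 14.7 in⁴

Break the section into simple shapes (no overlaps), measuring from the bottom-left corner of the bounding box.
Flange: 4 × 0.8, A = 3.2 in², y = 4.8 in, Ī = 0.17067 in⁴.
Web: 0.65 × 4.4, A = 2.86 in², y = 2.2 in, Ī = 4.6141 in⁴.
Hole (subtracted): ⌀0.5, A = 0.19635 in², y = 4.8 in, Ī = 0.003068 in⁴.
Centroid: ȳ = ΣA·y / ΣA = 3.5318 in.
Transfer each piece to the horizontal axis through the centroid using Ī + A·d² with d = y − 3.5318:
  flange: d = 1.2682 in → contributes +5.3169 in⁴
  web: d = -1.3318 in → contributes +9.6873 in⁴
  hole: d = 1.2682 in → contributes −0.31884 in⁴
Total I = 14.685 in⁴.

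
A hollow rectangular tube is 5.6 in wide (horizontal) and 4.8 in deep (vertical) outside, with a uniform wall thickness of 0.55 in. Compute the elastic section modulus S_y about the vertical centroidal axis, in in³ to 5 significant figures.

Treat the section as a set of non-overlapping primitives; coordinates are from the bounding-box lower-left.
Outer rectangle: 5.6 × 4.8, A = 26.88 in², x = 2.8 in, Ī = 70.2464 in⁴.
Inner void (subtracted): 4.5 × 3.7, A = 16.65 in², x = 2.8 in, Ī = 28.09688 in⁴.
By symmetry the centroid is at mid-width, x̄ = 2.8 in.
All pieces are centred on the vertical centroidal axis, so I = ΣĪ (holes subtracted) = 42.14953 in⁴.
Extreme fibre distance c = 2.8 in; S = I/c = 15.0534 in³.

S_y ≈ 15.053 in³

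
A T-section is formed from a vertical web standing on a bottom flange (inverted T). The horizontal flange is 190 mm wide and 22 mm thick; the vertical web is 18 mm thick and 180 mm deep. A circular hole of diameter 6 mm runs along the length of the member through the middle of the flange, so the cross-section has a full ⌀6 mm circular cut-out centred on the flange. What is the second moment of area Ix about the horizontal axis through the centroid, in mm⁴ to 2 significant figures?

Break the section into simple shapes (no overlaps), measuring from the bottom-left corner of the bounding box.
Flange: 190 × 22, A = 4 180 mm², y = 11 mm, Ī = 168 593 mm⁴.
Web: 18 × 180, A = 3 240 mm², y = 112 mm, Ī = 8 748 000 mm⁴.
Hole (subtracted): ⌀6, A = 28.27 mm², y = 11 mm, Ī = 63.62 mm⁴.
Centroid: ȳ = ΣA·y / ΣA = 55.27 mm.
Transfer each piece to the horizontal axis through the centroid using Ī + A·d² with d = y − 55.27:
  flange: d = -44.27 mm → contributes +8 361 111 mm⁴
  web: d = 56.73 mm → contributes +19 174 856 mm⁴
  hole: d = -44.27 mm → contributes −55 479 mm⁴
Total I = 27 480 487 mm⁴.

Ix ≈ 2.7 × 10⁷ mm⁴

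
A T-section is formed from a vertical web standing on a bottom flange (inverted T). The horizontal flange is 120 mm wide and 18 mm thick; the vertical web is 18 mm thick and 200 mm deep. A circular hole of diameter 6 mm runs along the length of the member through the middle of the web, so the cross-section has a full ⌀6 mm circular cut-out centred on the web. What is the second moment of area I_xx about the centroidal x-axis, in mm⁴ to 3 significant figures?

I_xx ≈ 2.81 × 10⁷ mm⁴

Decompose the section into non-overlapping parts with the origin at the bottom-left of its bounding rectangle.
Flange: 120 × 18, A = 2 160 mm², y = 9 mm, Ī = 58 320 mm⁴.
Web: 18 × 200, A = 3 600 mm², y = 118 mm, Ī = 12 000 000 mm⁴.
Hole (subtracted): ⌀6, A = 28.274 mm², y = 118 mm, Ī = 63.617 mm⁴.
Centroid: ȳ = ΣA·y / ΣA = 76.923 mm.
Transfer each piece to the centroidal x-axis using Ī + A·d² with d = y − 76.923:
  flange: d = -67.923 mm → contributes +10 023 661 mm⁴
  web: d = 41.077 mm → contributes +18 074 244 mm⁴
  hole: d = 41.077 mm → contributes −47 771 mm⁴
Total I = 28 050 134 mm⁴.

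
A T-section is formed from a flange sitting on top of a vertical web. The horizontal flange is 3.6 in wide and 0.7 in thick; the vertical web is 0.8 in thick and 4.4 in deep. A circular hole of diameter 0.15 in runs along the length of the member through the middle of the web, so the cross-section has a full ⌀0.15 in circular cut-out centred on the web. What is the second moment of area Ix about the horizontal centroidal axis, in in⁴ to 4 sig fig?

Decompose the section into non-overlapping parts with the origin at the bottom-left of its bounding rectangle.
Flange: 3.6 × 0.7, A = 2.52 in², y = 4.75 in, Ī = 0.1029 in⁴.
Web: 0.8 × 4.4, A = 3.52 in², y = 2.2 in, Ī = 5.67893 in⁴.
Hole (subtracted): ⌀0.15, A = 0.0176715 in², y = 2.2 in, Ī = 0.0000248505 in⁴.
Centroid: ȳ = ΣA·y / ΣA = 3.26703 in.
Transfer each piece to the horizontal centroidal axis using Ī + A·d² with d = y − 3.26703:
  flange: d = 1.48297 in → contributes +5.64489 in⁴
  web: d = -1.06703 in → contributes +9.68663 in⁴
  hole: d = -1.06703 in → contributes −0.0201447 in⁴
Total I = 15.3114 in⁴.

Ix ≈ 15.31 in⁴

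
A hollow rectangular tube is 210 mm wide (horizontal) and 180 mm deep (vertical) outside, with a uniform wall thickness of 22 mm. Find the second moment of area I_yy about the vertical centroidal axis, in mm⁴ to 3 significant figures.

I_yy ≈ 8.71 × 10⁷ mm⁴

Decompose the section into non-overlapping parts with the origin at the bottom-left of its bounding rectangle.
Outer rectangle: 210 × 180, A = 37 800 mm², x = 105 mm, Ī = 138 915 000 mm⁴.
Inner void (subtracted): 166 × 136, A = 22 576 mm², x = 105 mm, Ī = 51 842 021 mm⁴.
By symmetry the centroid is at mid-width, x̄ = 105 mm.
All pieces are centred on the vertical centroidal axis, so I = ΣĪ (holes subtracted) = 87 072 979 mm⁴.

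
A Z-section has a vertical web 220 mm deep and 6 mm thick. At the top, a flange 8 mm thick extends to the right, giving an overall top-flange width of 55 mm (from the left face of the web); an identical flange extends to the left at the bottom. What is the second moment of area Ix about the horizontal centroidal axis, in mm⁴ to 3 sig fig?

Ix ≈ 1.41 × 10⁷ mm⁴

Treat the section as a set of non-overlapping primitives; coordinates are from the bounding-box lower-left.
Web: 6 × 220, A = 1 320 mm², y = 110 mm, Ī = 5 324 000 mm⁴.
Top flange (beyond web): 49 × 8, A = 392 mm², y = 216 mm, Ī = 2090.7 mm⁴.
Bottom flange (beyond web): 49 × 8, A = 392 mm², y = 4 mm, Ī = 2090.7 mm⁴.
Centroid: ȳ = ΣA·y / ΣA = 110 mm.
Transfer each piece to the horizontal centroidal axis using Ī + A·d² with d = y − 110:
  web: d = 0 mm → contributes +5 324 000 mm⁴
  top flange (beyond web): d = 106 mm → contributes +4 406 603 mm⁴
  bottom flange (beyond web): d = -106 mm → contributes +4 406 603 mm⁴
Total I = 14 137 205 mm⁴.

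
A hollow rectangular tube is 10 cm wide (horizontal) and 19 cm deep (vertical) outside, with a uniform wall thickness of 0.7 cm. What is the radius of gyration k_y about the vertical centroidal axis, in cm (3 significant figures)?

Split into non-overlapping primitives; take the origin at the lower-left of the bounding box.
Outer rectangle: 10 × 19, A = 190 cm², x = 5 cm, Ī = 1583.3 cm⁴.
Inner void (subtracted): 8.6 × 17.6, A = 151.36 cm², x = 5 cm, Ī = 932.88 cm⁴.
By symmetry the centroid is at mid-width, x̄ = 5 cm.
All pieces are centred on the vertical centroidal axis, so I = ΣĪ (holes subtracted) = 650.45 cm⁴.
Radius of gyration: k = √(I/A) = √(650.45 / 38.64) = 4.1029 cm.

k_y ≈ 4.10 cm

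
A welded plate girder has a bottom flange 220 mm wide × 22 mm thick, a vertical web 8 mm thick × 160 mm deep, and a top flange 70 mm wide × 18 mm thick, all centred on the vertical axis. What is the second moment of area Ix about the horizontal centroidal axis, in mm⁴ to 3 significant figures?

Ix ≈ 3.84 × 10⁷ mm⁴

Decompose the section into non-overlapping parts with the origin at the bottom-left of its bounding rectangle.
Bottom plate: 220 × 22, A = 4 840 mm², y = 11 mm, Ī = 195 213 mm⁴.
Web plate: 8 × 160, A = 1 280 mm², y = 102 mm, Ī = 2 730 667 mm⁴.
Top plate: 70 × 18, A = 1 260 mm², y = 191 mm, Ī = 34 020 mm⁴.
Centroid: ȳ = ΣA·y / ΣA = 57.515 mm.
Transfer each piece to the horizontal centroidal axis using Ī + A·d² with d = y − 57.515:
  bottom plate: d = -46.515 mm → contributes +10 667 214 mm⁴
  web plate: d = 44.485 mm → contributes +5 263 689 mm⁴
  top plate: d = 133.49 mm → contributes +22 485 041 mm⁴
Total I = 38 415 943 mm⁴.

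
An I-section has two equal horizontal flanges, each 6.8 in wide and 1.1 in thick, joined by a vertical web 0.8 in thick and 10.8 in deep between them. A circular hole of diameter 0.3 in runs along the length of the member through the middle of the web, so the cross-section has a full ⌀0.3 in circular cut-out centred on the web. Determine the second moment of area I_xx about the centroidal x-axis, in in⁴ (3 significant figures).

Break the section into simple shapes (no overlaps), measuring from the bottom-left corner of the bounding box.
Bottom flange: 6.8 × 1.1, A = 7.48 in², y = 0.55 in, Ī = 0.75423 in⁴.
Web: 0.8 × 10.8, A = 8.64 in², y = 6.5 in, Ī = 83.981 in⁴.
Top flange: 6.8 × 1.1, A = 7.48 in², y = 12.45 in, Ī = 0.75423 in⁴.
Hole (subtracted): ⌀0.3, A = 0.070686 in², y = 6.5 in, Ī = 0.00039761 in⁴.
By symmetry the centroid is at mid-height, ȳ = 6.5 in.
Transfer each piece to the centroidal x-axis using Ī + A·d² with d = y − 6.5:
  bottom flange: d = -5.95 in → contributes +265.56 in⁴
  web: d = 0 in → contributes +83.981 in⁴
  top flange: d = 5.95 in → contributes +265.56 in⁴
  hole: d = 0 in → contributes −0.00039761 in⁴
Total I = 615.11 in⁴.

I_xx ≈ 615 in⁴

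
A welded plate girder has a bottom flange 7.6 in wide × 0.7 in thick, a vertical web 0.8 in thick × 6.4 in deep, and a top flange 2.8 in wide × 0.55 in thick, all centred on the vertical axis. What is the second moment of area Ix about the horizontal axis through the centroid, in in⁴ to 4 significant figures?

Ix ≈ 88.08 in⁴

Split into non-overlapping primitives; take the origin at the lower-left of the bounding box.
Bottom plate: 7.6 × 0.7, A = 5.32 in², y = 0.35 in, Ī = 0.217233 in⁴.
Web plate: 0.8 × 6.4, A = 5.12 in², y = 3.9 in, Ī = 17.4763 in⁴.
Top plate: 2.8 × 0.55, A = 1.54 in², y = 7.375 in, Ī = 0.0388208 in⁴.
Centroid: ȳ = ΣA·y / ΣA = 2.77024 in.
Transfer each piece to the horizontal axis through the centroid using Ī + A·d² with d = y − 2.77024:
  bottom plate: d = -2.42024 in → contributes +31.3795 in⁴
  web plate: d = 1.12976 in → contributes +24.0112 in⁴
  top plate: d = 4.60476 in → contributes +32.6927 in⁴
Total I = 88.0834 in⁴.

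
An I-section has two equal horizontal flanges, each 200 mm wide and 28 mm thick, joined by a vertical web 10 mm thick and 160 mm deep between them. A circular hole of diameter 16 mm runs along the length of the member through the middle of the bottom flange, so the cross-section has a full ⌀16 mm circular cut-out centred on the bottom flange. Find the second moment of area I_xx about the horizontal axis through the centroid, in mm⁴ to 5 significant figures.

I_xx ≈ 1.0130 × 10⁸ mm⁴

Treat the section as a set of non-overlapping primitives; coordinates are from the bounding-box lower-left.
Bottom flange: 200 × 28, A = 5 600 mm², y = 14 mm, Ī = 365866.7 mm⁴.
Web: 10 × 160, A = 1 600 mm², y = 108 mm, Ī = 3 413 333 mm⁴.
Top flange: 200 × 28, A = 5 600 mm², y = 202 mm, Ī = 365866.7 mm⁴.
Hole (subtracted): ⌀16, A = 201.0619 mm², y = 14 mm, Ī = 3216.991 mm⁴.
Centroid: ȳ = ΣA·y / ΣA = 109.5001 mm.
Transfer each piece to the horizontal axis through the centroid using Ī + A·d² with d = y − 109.5001:
  bottom flange: d = -95.50011 mm → contributes +51 439 387 mm⁴
  web: d = -1.500112 mm → contributes +3 416 934 mm⁴
  top flange: d = 92.49989 mm → contributes +48 280 750 mm⁴
  hole: d = -95.50011 mm → contributes −1 836 956 mm⁴
Total I = 101 300 115 mm⁴.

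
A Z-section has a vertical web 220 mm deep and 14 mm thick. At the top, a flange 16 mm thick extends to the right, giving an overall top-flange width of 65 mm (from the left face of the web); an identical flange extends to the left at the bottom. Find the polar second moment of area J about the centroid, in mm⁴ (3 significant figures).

Treat the section as a set of non-overlapping primitives; coordinates are from the bounding-box lower-left.
Web: 14 × 220, A = 3 080 mm², y = 110 mm, Ī = 12 422 667 mm⁴.
Top flange (beyond web): 51 × 16, A = 816 mm², y = 212 mm, Ī = 17 408 mm⁴.
Bottom flange (beyond web): 51 × 16, A = 816 mm², y = 8 mm, Ī = 17 408 mm⁴.
Centroid: ȳ = ΣA·y / ΣA = 110 mm.
Transfer each piece to the centroidal x-axis using Ī + A·d² with d = y − 110:
  web: d = 0 mm → contributes +12 422 667 mm⁴
  top flange (beyond web): d = 102 mm → contributes +8 507 072 mm⁴
  bottom flange (beyond web): d = -102 mm → contributes +8 507 072 mm⁴
Total I = 29 436 811 mm⁴.
For the y-axis: x̄ = 58 mm.
Repeating about the centroidal y-axis gives I_y = 2 127 843 mm⁴.
Polar second moment: J = I_x + I_y = 31 564 653 mm⁴.

J ≈ 3.16 × 10⁷ mm⁴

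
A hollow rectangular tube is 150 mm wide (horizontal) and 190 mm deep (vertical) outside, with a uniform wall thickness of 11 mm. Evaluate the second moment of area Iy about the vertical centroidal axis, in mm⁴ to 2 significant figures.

Iy ≈ 2.4 × 10⁷ mm⁴

Break the section into simple shapes (no overlaps), measuring from the bottom-left corner of the bounding box.
Outer rectangle: 150 × 190, A = 28 500 mm², x = 75 mm, Ī = 53 437 500 mm⁴.
Inner void (subtracted): 128 × 168, A = 21 504 mm², x = 75 mm, Ī = 29 360 128 mm⁴.
By symmetry the centroid is at mid-width, x̄ = 75 mm.
All pieces are centred on the vertical centroidal axis, so I = ΣĪ (holes subtracted) = 24 077 372 mm⁴.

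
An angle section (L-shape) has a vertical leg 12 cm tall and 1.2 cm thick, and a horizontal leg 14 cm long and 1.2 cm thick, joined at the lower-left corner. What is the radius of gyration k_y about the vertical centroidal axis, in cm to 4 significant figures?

k_y ≈ 4.398 cm

Decompose the section into non-overlapping parts with the origin at the bottom-left of its bounding rectangle.
Vertical leg: 1.2 × 12, A = 14.4 cm², x = 0.6 cm, Ī = 1.728 cm⁴.
Horizontal leg (remainder): 12.8 × 1.2, A = 15.36 cm², x = 7.6 cm, Ī = 209.715 cm⁴.
Centroid: x̄ = ΣA·x / ΣA = 4.2129 cm.
Transfer each piece to the vertical centroidal axis using Ī + A·d² with d = x − 4.2129:
  vertical leg: d = -3.6129 cm → contributes +189.692 cm⁴
  horizontal leg (remainder): d = 3.3871 cm → contributes +385.932 cm⁴
Total I = 575.624 cm⁴.
Radius of gyration: k = √(I/A) = √(575.624 / 29.76) = 4.39798 cm.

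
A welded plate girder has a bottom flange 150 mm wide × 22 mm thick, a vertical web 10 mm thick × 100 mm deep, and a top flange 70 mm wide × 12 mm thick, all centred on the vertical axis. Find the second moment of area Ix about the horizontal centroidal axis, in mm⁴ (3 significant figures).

Ix ≈ 1.13 × 10⁷ mm⁴

Decompose the section into non-overlapping parts with the origin at the bottom-left of its bounding rectangle.
Bottom plate: 150 × 22, A = 3 300 mm², y = 11 mm, Ī = 133 100 mm⁴.
Web plate: 10 × 100, A = 1 000 mm², y = 72 mm, Ī = 833 333 mm⁴.
Top plate: 70 × 12, A = 840 mm², y = 128 mm, Ī = 10 080 mm⁴.
Centroid: ȳ = ΣA·y / ΣA = 41.988 mm.
Transfer each piece to the horizontal centroidal axis using Ī + A·d² with d = y − 41.988:
  bottom plate: d = -30.988 mm → contributes +3 302 012 mm⁴
  web plate: d = 30.012 mm → contributes +1 734 034 mm⁴
  top plate: d = 86.012 mm → contributes +6 224 407 mm⁴
Total I = 11 260 453 mm⁴.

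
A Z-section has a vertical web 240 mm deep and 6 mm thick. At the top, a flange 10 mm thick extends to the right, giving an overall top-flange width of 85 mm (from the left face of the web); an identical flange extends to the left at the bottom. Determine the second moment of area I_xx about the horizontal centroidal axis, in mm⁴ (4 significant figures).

Break the section into simple shapes (no overlaps), measuring from the bottom-left corner of the bounding box.
Web: 6 × 240, A = 1 440 mm², y = 120 mm, Ī = 6 912 000 mm⁴.
Top flange (beyond web): 79 × 10, A = 790 mm², y = 235 mm, Ī = 6583.33 mm⁴.
Bottom flange (beyond web): 79 × 10, A = 790 mm², y = 5 mm, Ī = 6583.33 mm⁴.
Centroid: ȳ = ΣA·y / ΣA = 120 mm.
Transfer each piece to the horizontal centroidal axis using Ī + A·d² with d = y − 120:
  web: d = 0 mm → contributes +6 912 000 mm⁴
  top flange (beyond web): d = 115 mm → contributes +10 454 333 mm⁴
  bottom flange (beyond web): d = -115 mm → contributes +10 454 333 mm⁴
Total I = 27 820 667 mm⁴.

I_xx ≈ 2.782 × 10⁷ mm⁴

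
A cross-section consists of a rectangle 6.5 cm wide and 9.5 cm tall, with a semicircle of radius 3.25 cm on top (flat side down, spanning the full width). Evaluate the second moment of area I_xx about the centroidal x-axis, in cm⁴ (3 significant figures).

Break the section into simple shapes (no overlaps), measuring from the bottom-left corner of the bounding box.
Rectangular body: 6.5 × 9.5, A = 61.75 cm², y = 4.75 cm, Ī = 464.41 cm⁴.
Semicircular cap: semicircle r = 3.25, A = 16.592 cm², y = 10.879 cm, Ī = 12.245 cm⁴.
Centroid: ȳ = ΣA·y / ΣA = 6.0481 cm.
Transfer each piece to the centroidal x-axis using Ī + A·d² with d = y − 6.0481:
  rectangular body: d = -1.2981 cm → contributes +568.46 cm⁴
  semicircular cap: d = 4.8312 cm → contributes +399.51 cm⁴
Total I = 967.97 cm⁴.

I_xx ≈ 968 cm⁴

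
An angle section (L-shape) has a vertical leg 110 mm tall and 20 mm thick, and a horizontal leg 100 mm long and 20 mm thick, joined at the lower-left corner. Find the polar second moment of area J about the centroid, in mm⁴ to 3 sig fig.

Split into non-overlapping primitives; take the origin at the lower-left of the bounding box.
Vertical leg: 20 × 110, A = 2 200 mm², y = 55 mm, Ī = 2 218 333 mm⁴.
Horizontal leg (remainder): 80 × 20, A = 1 600 mm², y = 10 mm, Ī = 53 333 mm⁴.
Centroid: ȳ = ΣA·y / ΣA = 36.053 mm.
Transfer each piece to the centroidal x-axis using Ī + A·d² with d = y − 36.053:
  vertical leg: d = 18.947 mm → contributes +3 008 139 mm⁴
  horizontal leg (remainder): d = -26.053 mm → contributes +1 139 317 mm⁴
Total I = 4 147 456 mm⁴.
For the y-axis: x̄ = 31.053 mm.
Repeating about the centroidal y-axis gives I_y = 3 242 456 mm⁴.
Polar second moment: J = I_x + I_y = 7 389 912 mm⁴.

J ≈ 7.39 × 10⁶ mm⁴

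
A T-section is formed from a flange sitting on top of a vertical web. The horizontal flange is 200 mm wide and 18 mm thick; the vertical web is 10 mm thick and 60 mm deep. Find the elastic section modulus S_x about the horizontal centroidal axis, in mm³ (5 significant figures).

Treat the section as a set of non-overlapping primitives; coordinates are from the bounding-box lower-left.
Flange: 200 × 18, A = 3 600 mm², y = 69 mm, Ī = 97 200 mm⁴.
Web: 10 × 60, A = 600 mm², y = 30 mm, Ī = 180 000 mm⁴.
Centroid: ȳ = ΣA·y / ΣA = 63.42857 mm.
Transfer each piece to the horizontal centroidal axis using Ī + A·d² with d = y − 63.42857:
  flange: d = 5.571429 mm → contributes +208946.9 mm⁴
  web: d = -33.42857 mm → contributes +850481.6 mm⁴
Total I = 1 059 429 mm⁴.
Extreme fibre distance c = 63.42857 mm; S = I/c = 16702.7 mm³.

S_x ≈ 1.6703 × 10⁴ mm³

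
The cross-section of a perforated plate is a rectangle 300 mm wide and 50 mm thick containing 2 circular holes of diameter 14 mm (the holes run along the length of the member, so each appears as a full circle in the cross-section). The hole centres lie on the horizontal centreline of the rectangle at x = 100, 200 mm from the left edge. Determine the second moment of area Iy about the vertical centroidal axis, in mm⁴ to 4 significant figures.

Split into non-overlapping primitives; take the origin at the lower-left of the bounding box.
Plate: 300 × 50, A = 15 000 mm², x = 150 mm, Ī = 112 500 000 mm⁴.
Hole 1 (subtracted): ⌀14, A = 153.938 mm², x = 100 mm, Ī = 1885.74 mm⁴.
Hole 2 (subtracted): ⌀14, A = 153.938 mm², x = 200 mm, Ī = 1885.74 mm⁴.
By symmetry the centroid is at mid-width, x̄ = 150 mm.
Transfer each piece to the vertical centroidal axis using Ī + A·d² with d = x − 150:
  plate: d = 0 mm → contributes +112 500 000 mm⁴
  hole 1: d = -50 mm → contributes −386 731 mm⁴
  hole 2: d = 50 mm → contributes −386 731 mm⁴
Total I = 111 726 538 mm⁴.

Iy ≈ 1.117 × 10⁸ mm⁴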